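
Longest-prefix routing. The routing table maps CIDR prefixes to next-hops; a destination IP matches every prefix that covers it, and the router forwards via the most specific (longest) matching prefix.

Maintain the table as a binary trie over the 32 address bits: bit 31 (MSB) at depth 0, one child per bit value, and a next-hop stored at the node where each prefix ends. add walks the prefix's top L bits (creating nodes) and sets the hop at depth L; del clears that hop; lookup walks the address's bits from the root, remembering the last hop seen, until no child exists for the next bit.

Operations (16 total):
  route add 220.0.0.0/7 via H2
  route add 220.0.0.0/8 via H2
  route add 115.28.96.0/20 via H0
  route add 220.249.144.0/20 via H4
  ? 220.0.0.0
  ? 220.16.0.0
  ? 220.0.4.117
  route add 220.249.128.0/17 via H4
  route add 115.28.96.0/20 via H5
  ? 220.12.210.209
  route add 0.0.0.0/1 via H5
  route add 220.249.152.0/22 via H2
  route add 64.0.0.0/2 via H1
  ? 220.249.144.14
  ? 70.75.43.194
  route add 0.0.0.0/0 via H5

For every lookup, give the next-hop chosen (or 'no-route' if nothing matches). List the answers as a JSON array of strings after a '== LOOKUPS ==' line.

Process each operation:
  + 220.0.0.0/7 (H2) depth=7
  + 220.0.0.0/8 (H2) depth=8
  + 115.28.96.0/20 (H0) depth=20
  + 220.249.144.0/20 (H4) depth=20
  Q 220.0.0.0: descend 11011100 ; hops seen [H2,H2] ; pick H2
  Q 220.16.0.0: descend 11011100 ; hops seen [H2,H2] ; pick H2
  Q 220.0.4.117: descend 11011100 ; hops seen [H2,H2] ; pick H2
  + 220.249.128.0/17 (H4) depth=17
  + 115.28.96.0/20 (H5) depth=20
  Q 220.12.210.209: descend 11011100 ; hops seen [H2,H2] ; pick H2
  + 0.0.0.0/1 (H5) depth=1
  + 220.249.152.0/22 (H2) depth=22
  + 64.0.0.0/2 (H1) depth=2
  Q 220.249.144.14: descend 11011100111110011001 ; hops seen [H2,H2,H4,H4] ; pick H4
  Q 70.75.43.194: descend 01 ; hops seen [H5,H1] ; pick H1
  + 0.0.0.0/0 (H5) depth=0

== LOOKUPS ==
["H2","H2","H2","H2","H4","H1"]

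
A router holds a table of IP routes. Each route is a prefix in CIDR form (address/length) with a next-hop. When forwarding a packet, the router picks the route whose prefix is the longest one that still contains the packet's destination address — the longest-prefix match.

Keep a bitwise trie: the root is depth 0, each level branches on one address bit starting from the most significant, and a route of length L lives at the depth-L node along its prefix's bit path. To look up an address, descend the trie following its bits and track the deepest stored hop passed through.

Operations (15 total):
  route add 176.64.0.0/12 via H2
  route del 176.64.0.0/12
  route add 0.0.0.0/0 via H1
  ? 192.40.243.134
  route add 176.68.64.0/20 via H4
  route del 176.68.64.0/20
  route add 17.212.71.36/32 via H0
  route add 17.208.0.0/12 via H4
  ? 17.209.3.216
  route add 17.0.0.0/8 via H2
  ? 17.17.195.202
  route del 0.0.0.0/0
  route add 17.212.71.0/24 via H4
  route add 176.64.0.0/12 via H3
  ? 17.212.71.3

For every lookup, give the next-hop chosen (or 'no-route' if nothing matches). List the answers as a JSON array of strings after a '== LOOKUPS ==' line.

Process each operation:
  + 176.64.0.0/12 (H2) depth=12
  del 176.64.0.0/12 (clear depth 12)
  + 0.0.0.0/0 (H1) depth=0
  Q 192.40.243.134: descend 1 ; hops seen [H1] ; pick H1
  + 176.68.64.0/20 (H4) depth=20
  del 176.68.64.0/20 (clear depth 20)
  + 17.212.71.36/32 (H0) depth=32
  + 17.208.0.0/12 (H4) depth=12
  Q 17.209.3.216: descend 0001000111010 ; hops seen [H1,H4] ; pick H4
  + 17.0.0.0/8 (H2) depth=8
  Q 17.17.195.202: descend 00010001 ; hops seen [H1,H2] ; pick H2
  del 0.0.0.0/0 (clear depth 0)
  + 17.212.71.0/24 (H4) depth=24
  + 176.64.0.0/12 (H3) depth=12
  Q 17.212.71.3: descend 00010001110101000100011100 ; hops seen [H2,H4,H4] ; pick H4

== LOOKUPS ==
["H1","H4","H2","H4"]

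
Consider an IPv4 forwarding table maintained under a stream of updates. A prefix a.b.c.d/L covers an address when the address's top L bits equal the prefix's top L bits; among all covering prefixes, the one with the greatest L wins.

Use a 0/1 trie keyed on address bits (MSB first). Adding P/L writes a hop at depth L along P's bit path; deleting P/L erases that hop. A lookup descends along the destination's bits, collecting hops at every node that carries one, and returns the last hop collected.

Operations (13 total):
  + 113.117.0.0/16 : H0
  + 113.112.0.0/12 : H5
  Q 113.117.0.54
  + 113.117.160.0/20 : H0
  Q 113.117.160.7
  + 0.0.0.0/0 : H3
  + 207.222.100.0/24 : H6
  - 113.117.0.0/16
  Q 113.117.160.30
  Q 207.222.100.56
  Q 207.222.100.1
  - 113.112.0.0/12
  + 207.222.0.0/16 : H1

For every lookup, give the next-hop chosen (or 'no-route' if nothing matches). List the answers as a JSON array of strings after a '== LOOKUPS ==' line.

Trace:
  add 113.117.0.0/16 -> H0 at depth 16
  add 113.112.0.0/12 -> H5 at depth 12
  Q 113.117.0.54: descend 0111000101110101 ; hops seen [H5,H0] ; pick H0
  add 113.117.160.0/20 -> H0 at depth 20
  Q 113.117.160.7: descend 01110001011101011010 ; hops seen [H5,H0,H0] ; pick H0
  add 0.0.0.0/0 -> H3 at depth 0
  add 207.222.100.0/24 -> H6 at depth 24
  - 113.117.0.0/16 clear@16
  Q 113.117.160.30: descend 01110001011101011010 ; hops seen [H3,H5,H0] ; pick H0
  Q 207.222.100.56: descend 110011111101111001100100 ; hops seen [H3,H6] ; pick H6
  Q 207.222.100.1: descend 110011111101111001100100 ; hops seen [H3,H6] ; pick H6
  - 113.112.0.0/12 clear@12
  add 207.222.0.0/16 -> H1 at depth 16

== LOOKUPS ==
["H0","H0","H0","H6","H6"]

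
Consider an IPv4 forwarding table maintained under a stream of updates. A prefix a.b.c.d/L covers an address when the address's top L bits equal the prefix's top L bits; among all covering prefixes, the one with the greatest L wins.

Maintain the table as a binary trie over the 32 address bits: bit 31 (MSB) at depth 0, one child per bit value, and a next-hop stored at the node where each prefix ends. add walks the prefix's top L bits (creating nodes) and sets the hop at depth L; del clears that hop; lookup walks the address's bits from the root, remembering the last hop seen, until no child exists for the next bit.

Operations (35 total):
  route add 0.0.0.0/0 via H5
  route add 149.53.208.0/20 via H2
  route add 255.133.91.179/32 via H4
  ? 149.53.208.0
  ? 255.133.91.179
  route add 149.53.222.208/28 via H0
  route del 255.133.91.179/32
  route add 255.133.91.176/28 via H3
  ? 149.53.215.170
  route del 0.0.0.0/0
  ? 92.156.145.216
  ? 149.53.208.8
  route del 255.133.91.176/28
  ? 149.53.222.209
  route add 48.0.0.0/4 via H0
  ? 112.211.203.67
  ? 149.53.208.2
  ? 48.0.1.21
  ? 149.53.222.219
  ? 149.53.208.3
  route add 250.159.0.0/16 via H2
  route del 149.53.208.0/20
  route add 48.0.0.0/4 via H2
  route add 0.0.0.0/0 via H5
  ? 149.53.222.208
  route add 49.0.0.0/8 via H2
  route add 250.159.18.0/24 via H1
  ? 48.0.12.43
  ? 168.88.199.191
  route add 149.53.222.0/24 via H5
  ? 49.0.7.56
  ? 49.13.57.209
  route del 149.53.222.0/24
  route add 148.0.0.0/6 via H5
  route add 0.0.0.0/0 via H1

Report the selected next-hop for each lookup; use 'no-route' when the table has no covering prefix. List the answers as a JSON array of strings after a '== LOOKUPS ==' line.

Process each operation:
  + 0.0.0.0/0 (H5) depth=0
  + 149.53.208.0/20 (H2) depth=20
  + 255.133.91.179/32 (H4) depth=32
  Q 149.53.208.0: descend 10010101001101011101 ; hops seen [H5,H2] ; pick H2
  Q 255.133.91.179: descend 11111111100001010101101110110011 ; hops seen [H5,H4] ; pick H4
  + 149.53.222.208/28 (H0) depth=28
  del 255.133.91.179/32 (clear depth 32)
  + 255.133.91.176/28 (H3) depth=28
  Q 149.53.215.170: descend 10010101001101011101 ; hops seen [H5,H2] ; pick H2
  del 0.0.0.0/0 (clear depth 0)
  Q 92.156.145.216: descend ε ; hops seen [∅] ; pick no-route
  Q 149.53.208.8: descend 10010101001101011101 ; hops seen [H2] ; pick H2
  del 255.133.91.176/28 (clear depth 28)
  Q 149.53.222.209: descend 1001010100110101110111101101 ; hops seen [H2,H0] ; pick H0
  + 48.0.0.0/4 (H0) depth=4
  Q 112.211.203.67: descend 0 ; hops seen [∅] ; pick no-route
  Q 149.53.208.2: descend 10010101001101011101 ; hops seen [H2] ; pick H2
  Q 48.0.1.21: descend 0011 ; hops seen [H0] ; pick H0
  Q 149.53.222.219: descend 1001010100110101110111101101 ; hops seen [H2,H0] ; pick H0
  Q 149.53.208.3: descend 10010101001101011101 ; hops seen [H2] ; pick H2
  + 250.159.0.0/16 (H2) depth=16
  del 149.53.208.0/20 (clear depth 20)
  + 48.0.0.0/4 (H2) depth=4
  + 0.0.0.0/0 (H5) depth=0
  Q 149.53.222.208: descend 1001010100110101110111101101 ; hops seen [H5,H0] ; pick H0
  + 49.0.0.0/8 (H2) depth=8
  + 250.159.18.0/24 (H1) depth=24
  Q 48.0.12.43: descend 0011000 ; hops seen [H5,H2] ; pick H2
  Q 168.88.199.191: descend 10 ; hops seen [H5] ; pick H5
  + 149.53.222.0/24 (H5) depth=24
  Q 49.0.7.56: descend 00110001 ; hops seen [H5,H2,H2] ; pick H2
  Q 49.13.57.209: descend 00110001 ; hops seen [H5,H2,H2] ; pick H2
  del 149.53.222.0/24 (clear depth 24)
  + 148.0.0.0/6 (H5) depth=6
  + 0.0.0.0/0 (H1) depth=0

== LOOKUPS ==
["H2","H4","H2","no-route","H2","H0","no-route","H2","H0","H0","H2","H0","H2","H5","H2","H2"]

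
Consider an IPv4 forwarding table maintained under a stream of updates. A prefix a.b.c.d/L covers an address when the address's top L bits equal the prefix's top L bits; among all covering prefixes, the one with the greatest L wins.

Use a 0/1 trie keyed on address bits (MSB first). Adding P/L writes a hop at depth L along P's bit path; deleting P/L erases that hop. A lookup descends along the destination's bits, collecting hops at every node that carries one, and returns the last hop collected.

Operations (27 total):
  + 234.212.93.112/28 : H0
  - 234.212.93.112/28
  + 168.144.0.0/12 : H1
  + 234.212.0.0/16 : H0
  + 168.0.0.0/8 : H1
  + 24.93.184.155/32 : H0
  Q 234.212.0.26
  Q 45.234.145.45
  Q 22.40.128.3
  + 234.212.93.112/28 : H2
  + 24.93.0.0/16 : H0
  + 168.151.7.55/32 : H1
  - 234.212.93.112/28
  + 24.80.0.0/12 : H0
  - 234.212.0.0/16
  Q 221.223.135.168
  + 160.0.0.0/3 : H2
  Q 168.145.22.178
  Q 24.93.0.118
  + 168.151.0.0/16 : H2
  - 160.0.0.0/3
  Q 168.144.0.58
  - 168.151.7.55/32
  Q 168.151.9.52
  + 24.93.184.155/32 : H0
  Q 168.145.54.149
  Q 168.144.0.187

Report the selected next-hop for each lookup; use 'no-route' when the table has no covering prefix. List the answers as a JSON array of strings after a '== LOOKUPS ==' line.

Trace:
  + 234.212.93.112/28 (H0) depth=28
  - 234.212.93.112/28 clear@28
  + 168.144.0.0/12 (H1) depth=12
  + 234.212.0.0/16 (H0) depth=16
  + 168.0.0.0/8 (H1) depth=8
  + 24.93.184.155/32 (H0) depth=32
  ? 234.212.0.26  path d0:-→d1:-→d2:-→d3:-→d4:-→d5:-→d6:-→d7:-→d8:-→d9:-→d10:-→d11:-→d12:-→d13:-→d14:-→d15:-→d16:H0→d17:-  best=H0
  ? 45.234.145.45  path d0:-→d1:-→d2:-  best=no-route
  ? 22.40.128.3  path d0:-→d1:-→d2:-→d3:-→d4:-  best=no-route
  + 234.212.93.112/28 (H2) depth=28
  + 24.93.0.0/16 (H0) depth=16
  + 168.151.7.55/32 (H1) depth=32
  - 234.212.93.112/28 clear@28
  + 24.80.0.0/12 (H0) depth=12
  - 234.212.0.0/16 clear@16
  ? 221.223.135.168  path d0:-→d1:-→d2:-  best=no-route
  + 160.0.0.0/3 (H2) depth=3
  ? 168.145.22.178  path d0:-→d1:-→d2:-→d3:H2→d4:-→d5:-→d6:-→d7:-→d8:H1→d9:-→d10:-→d11:-→d12:H1→d13:-  best=H1
  ? 24.93.0.118  path d0:-→d1:-→d2:-→d3:-→d4:-→d5:-→d6:-→d7:-→d8:-→d9:-→d10:-→d11:-→d12:H0→d13:-→d14:-→d15:-→d16:H0  best=H0
  + 168.151.0.0/16 (H2) depth=16
  - 160.0.0.0/3 clear@3
  ? 168.144.0.58  path d0:-→d1:-→d2:-→d3:-→d4:-→d5:-→d6:-→d7:-→d8:H1→d9:-→d10:-→d11:-→d12:H1→d13:-  best=H1
  - 168.151.7.55/32 clear@32
  ? 168.151.9.52  path d0:-→d1:-→d2:-→d3:-→d4:-→d5:-→d6:-→d7:-→d8:H1→d9:-→d10:-→d11:-→d12:H1→d13:-→d14:-→d15:-→d16:H2→d17:-→d18:-→d19:-→d20:-  best=H2
  + 24.93.184.155/32 (H0) depth=32
  ? 168.145.54.149  path d0:-→d1:-→d2:-→d3:-→d4:-→d5:-→d6:-→d7:-→d8:H1→d9:-→d10:-→d11:-→d12:H1→d13:-  best=H1
  ? 168.144.0.187  path d0:-→d1:-→d2:-→d3:-→d4:-→d5:-→d6:-→d7:-→d8:H1→d9:-→d10:-→d11:-→d12:H1→d13:-  best=H1

== LOOKUPS ==
["H0","no-route","no-route","no-route","H1","H0","H1","H2","H1","H1"]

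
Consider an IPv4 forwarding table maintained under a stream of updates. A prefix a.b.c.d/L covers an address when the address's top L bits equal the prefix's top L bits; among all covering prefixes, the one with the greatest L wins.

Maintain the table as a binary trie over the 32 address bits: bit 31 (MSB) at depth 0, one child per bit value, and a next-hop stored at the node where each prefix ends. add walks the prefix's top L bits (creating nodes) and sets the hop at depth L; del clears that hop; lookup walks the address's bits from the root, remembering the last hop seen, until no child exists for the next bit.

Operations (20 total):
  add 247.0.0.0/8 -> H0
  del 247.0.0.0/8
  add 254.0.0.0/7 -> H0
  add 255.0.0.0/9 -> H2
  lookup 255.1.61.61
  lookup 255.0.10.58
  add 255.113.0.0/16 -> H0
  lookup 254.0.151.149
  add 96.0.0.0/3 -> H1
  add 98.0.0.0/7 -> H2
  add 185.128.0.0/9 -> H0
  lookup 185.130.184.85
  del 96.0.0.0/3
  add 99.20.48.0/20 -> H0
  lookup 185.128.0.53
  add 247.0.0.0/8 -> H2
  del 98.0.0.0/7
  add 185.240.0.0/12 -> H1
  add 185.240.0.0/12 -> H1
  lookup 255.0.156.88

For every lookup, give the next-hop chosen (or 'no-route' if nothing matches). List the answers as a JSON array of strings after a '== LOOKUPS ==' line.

Apply in order:
  add 247.0.0.0/8 -> H0 at depth 8
  - 247.0.0.0/8 clear@8
  add 254.0.0.0/7 -> H0 at depth 7
  add 255.0.0.0/9 -> H2 at depth 9
  ? 255.1.61.61  path d0:-→d1:-→d2:-→d3:-→d4:-→d5:-→d6:-→d7:H0→d8:-→d9:H2  best=H2
  ? 255.0.10.58  path d0:-→d1:-→d2:-→d3:-→d4:-→d5:-→d6:-→d7:H0→d8:-→d9:H2  best=H2
  add 255.113.0.0/16 -> H0 at depth 16
  ? 254.0.151.149  path d0:-→d1:-→d2:-→d3:-→d4:-→d5:-→d6:-→d7:H0  best=H0
  add 96.0.0.0/3 -> H1 at depth 3
  add 98.0.0.0/7 -> H2 at depth 7
  add 185.128.0.0/9 -> H0 at depth 9
  ? 185.130.184.85  path d0:-→d1:-→d2:-→d3:-→d4:-→d5:-→d6:-→d7:-→d8:-→d9:H0  best=H0
  - 96.0.0.0/3 clear@3
  add 99.20.48.0/20 -> H0 at depth 20
  ? 185.128.0.53  path d0:-→d1:-→d2:-→d3:-→d4:-→d5:-→d6:-→d7:-→d8:-→d9:H0  best=H0
  add 247.0.0.0/8 -> H2 at depth 8
  - 98.0.0.0/7 clear@7
  add 185.240.0.0/12 -> H1 at depth 12
  add 185.240.0.0/12 -> H1 at depth 12
  ? 255.0.156.88  path d0:-→d1:-→d2:-→d3:-→d4:-→d5:-→d6:-→d7:H0→d8:-→d9:H2  best=H2

== LOOKUPS ==
["H2","H2","H0","H0","H0","H2"]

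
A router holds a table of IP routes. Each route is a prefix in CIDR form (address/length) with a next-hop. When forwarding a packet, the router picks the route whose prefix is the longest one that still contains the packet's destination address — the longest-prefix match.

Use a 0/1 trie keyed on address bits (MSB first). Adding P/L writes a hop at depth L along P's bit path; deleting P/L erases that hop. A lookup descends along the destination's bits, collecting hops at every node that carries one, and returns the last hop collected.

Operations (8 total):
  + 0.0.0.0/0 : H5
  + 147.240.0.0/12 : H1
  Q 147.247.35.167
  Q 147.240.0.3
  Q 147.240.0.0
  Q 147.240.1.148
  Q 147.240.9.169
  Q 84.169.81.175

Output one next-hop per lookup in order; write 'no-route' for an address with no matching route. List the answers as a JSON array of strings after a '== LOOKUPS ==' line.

Trace:
  add 0.0.0.0/0 -> H5 at depth 0
  add 147.240.0.0/12 -> H1 at depth 12
  Q 147.247.35.167: descend 100100111111 ; hops seen [H5,H1] ; pick H1
  Q 147.240.0.3: descend 100100111111 ; hops seen [H5,H1] ; pick H1
  Q 147.240.0.0: descend 100100111111 ; hops seen [H5,H1] ; pick H1
  Q 147.240.1.148: descend 100100111111 ; hops seen [H5,H1] ; pick H1
  Q 147.240.9.169: descend 100100111111 ; hops seen [H5,H1] ; pick H1
  Q 84.169.81.175: descend ε ; hops seen [H5] ; pick H5

== LOOKUPS ==
["H1","H1","H1","H1","H1","H5"]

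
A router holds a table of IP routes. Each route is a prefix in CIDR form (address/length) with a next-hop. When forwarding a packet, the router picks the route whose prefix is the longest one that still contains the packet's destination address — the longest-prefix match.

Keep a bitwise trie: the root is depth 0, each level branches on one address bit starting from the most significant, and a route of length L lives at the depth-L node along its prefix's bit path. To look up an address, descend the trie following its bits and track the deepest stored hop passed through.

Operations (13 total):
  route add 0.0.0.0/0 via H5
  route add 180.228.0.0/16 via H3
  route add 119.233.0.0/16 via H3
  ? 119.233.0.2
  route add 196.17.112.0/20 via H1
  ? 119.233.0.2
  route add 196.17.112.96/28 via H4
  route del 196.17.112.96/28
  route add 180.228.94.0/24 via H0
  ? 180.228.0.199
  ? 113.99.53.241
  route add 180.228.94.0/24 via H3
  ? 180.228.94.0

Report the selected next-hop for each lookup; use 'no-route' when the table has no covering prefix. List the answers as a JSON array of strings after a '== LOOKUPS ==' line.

Trace:
  add 0.0.0.0/0 -> H5 at depth 0
  add 180.228.0.0/16 -> H3 at depth 16
  add 119.233.0.0/16 -> H3 at depth 16
  lookup 119.233.0.2: bits 0111011111101001 walk d0:H5→d1:-→d2:-→d3:-→d4:-→d5:-→d6:-→d7:-→d8:-→d9:-→d10:-→d11:-→d12:-→d13:-→d14:-→d15:-→d16:H3 -> H3
  add 196.17.112.0/20 -> H1 at depth 20
  lookup 119.233.0.2: bits 0111011111101001 walk d0:H5→d1:-→d2:-→d3:-→d4:-→d5:-→d6:-→d7:-→d8:-→d9:-→d10:-→d11:-→d12:-→d13:-→d14:-→d15:-→d16:H3 -> H3
  add 196.17.112.96/28 -> H4 at depth 28
  del 196.17.112.96/28 (clear depth 28)
  add 180.228.94.0/24 -> H0 at depth 24
  lookup 180.228.0.199: bits 10110100111001000 walk d0:H5→d1:-→d2:-→d3:-→d4:-→d5:-→d6:-→d7:-→d8:-→d9:-→d10:-→d11:-→d12:-→d13:-→d14:-→d15:-→d16:H3→d17:- -> H3
  lookup 113.99.53.241: bits 01110 walk d0:H5→d1:-→d2:-→d3:-→d4:-→d5:- -> H5
  add 180.228.94.0/24 -> H3 at depth 24
  lookup 180.228.94.0: bits 101101001110010001011110 walk d0:H5→d1:-→d2:-→d3:-→d4:-→d5:-→d6:-→d7:-→d8:-→d9:-→d10:-→d11:-→d12:-→d13:-→d14:-→d15:-→d16:H3→d17:-→d18:-→d19:-→d20:-→d21:-→d22:-→d23:-→d24:H3 -> H3

== LOOKUPS ==
["H3","H3","H3","H5","H3"]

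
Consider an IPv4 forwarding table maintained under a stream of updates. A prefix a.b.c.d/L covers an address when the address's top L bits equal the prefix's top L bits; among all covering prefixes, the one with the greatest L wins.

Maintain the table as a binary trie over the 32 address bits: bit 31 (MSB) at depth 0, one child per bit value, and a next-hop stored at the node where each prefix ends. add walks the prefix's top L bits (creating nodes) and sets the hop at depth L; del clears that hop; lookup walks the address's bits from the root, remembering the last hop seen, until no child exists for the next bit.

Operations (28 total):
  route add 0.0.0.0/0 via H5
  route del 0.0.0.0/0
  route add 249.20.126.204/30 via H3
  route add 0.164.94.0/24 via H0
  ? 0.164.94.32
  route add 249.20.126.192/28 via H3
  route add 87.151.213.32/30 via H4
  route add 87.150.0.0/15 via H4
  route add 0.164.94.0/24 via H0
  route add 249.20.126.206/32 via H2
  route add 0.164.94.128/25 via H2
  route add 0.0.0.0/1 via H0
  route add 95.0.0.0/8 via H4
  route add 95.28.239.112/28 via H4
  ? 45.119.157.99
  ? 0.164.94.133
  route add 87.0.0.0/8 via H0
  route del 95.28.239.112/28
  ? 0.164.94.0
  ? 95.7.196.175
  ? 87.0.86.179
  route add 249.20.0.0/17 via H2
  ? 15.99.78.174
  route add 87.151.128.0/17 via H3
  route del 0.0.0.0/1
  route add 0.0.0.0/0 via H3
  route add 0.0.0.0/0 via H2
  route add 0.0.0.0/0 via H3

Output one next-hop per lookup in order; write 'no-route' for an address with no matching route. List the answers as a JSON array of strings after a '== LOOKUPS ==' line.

Apply in order:
  + 0.0.0.0/0 (H5) depth=0
  - 0.0.0.0/0 clear@0
  + 249.20.126.204/30 (H3) depth=30
  + 0.164.94.0/24 (H0) depth=24
  lookup 0.164.94.32: bits 000000001010010001011110 walk d0:-→d1:-→d2:-→d3:-→d4:-→d5:-→d6:-→d7:-→d8:-→d9:-→d10:-→d11:-→d12:-→d13:-→d14:-→d15:-→d16:-→d17:-→d18:-→d19:-→d20:-→d21:-→d22:-→d23:-→d24:H0 -> H0
  + 249.20.126.192/28 (H3) depth=28
  + 87.151.213.32/30 (H4) depth=30
  + 87.150.0.0/15 (H4) depth=15
  + 0.164.94.0/24 (H0) depth=24
  + 249.20.126.206/32 (H2) depth=32
  + 0.164.94.128/25 (H2) depth=25
  + 0.0.0.0/1 (H0) depth=1
  + 95.0.0.0/8 (H4) depth=8
  + 95.28.239.112/28 (H4) depth=28
  lookup 45.119.157.99: bits 00 walk d0:-→d1:H0→d2:- -> H0
  lookup 0.164.94.133: bits 0000000010100100010111101 walk d0:-→d1:H0→d2:-→d3:-→d4:-→d5:-→d6:-→d7:-→d8:-→d9:-→d10:-→d11:-→d12:-→d13:-→d14:-→d15:-→d16:-→d17:-→d18:-→d19:-→d20:-→d21:-→d22:-→d23:-→d24:H0→d25:H2 -> H2
  + 87.0.0.0/8 (H0) depth=8
  - 95.28.239.112/28 clear@28
  lookup 0.164.94.0: bits 000000001010010001011110 walk d0:-→d1:H0→d2:-→d3:-→d4:-→d5:-→d6:-→d7:-→d8:-→d9:-→d10:-→d11:-→d12:-→d13:-→d14:-→d15:-→d16:-→d17:-→d18:-→d19:-→d20:-→d21:-→d22:-→d23:-→d24:H0 -> H0
  lookup 95.7.196.175: bits 01011111000 walk d0:-→d1:H0→d2:-→d3:-→d4:-→d5:-→d6:-→d7:-→d8:H4→d9:-→d10:-→d11:- -> H4
  lookup 87.0.86.179: bits 01010111 walk d0:-→d1:H0→d2:-→d3:-→d4:-→d5:-→d6:-→d7:-→d8:H0 -> H0
  + 249.20.0.0/17 (H2) depth=17
  lookup 15.99.78.174: bits 0000 walk d0:-→d1:H0→d2:-→d3:-→d4:- -> H0
  + 87.151.128.0/17 (H3) depth=17
  - 0.0.0.0/1 clear@1
  + 0.0.0.0/0 (H3) depth=0
  + 0.0.0.0/0 (H2) depth=0
  + 0.0.0.0/0 (H3) depth=0

== LOOKUPS ==
["H0","H0","H2","H0","H4","H0","H0"]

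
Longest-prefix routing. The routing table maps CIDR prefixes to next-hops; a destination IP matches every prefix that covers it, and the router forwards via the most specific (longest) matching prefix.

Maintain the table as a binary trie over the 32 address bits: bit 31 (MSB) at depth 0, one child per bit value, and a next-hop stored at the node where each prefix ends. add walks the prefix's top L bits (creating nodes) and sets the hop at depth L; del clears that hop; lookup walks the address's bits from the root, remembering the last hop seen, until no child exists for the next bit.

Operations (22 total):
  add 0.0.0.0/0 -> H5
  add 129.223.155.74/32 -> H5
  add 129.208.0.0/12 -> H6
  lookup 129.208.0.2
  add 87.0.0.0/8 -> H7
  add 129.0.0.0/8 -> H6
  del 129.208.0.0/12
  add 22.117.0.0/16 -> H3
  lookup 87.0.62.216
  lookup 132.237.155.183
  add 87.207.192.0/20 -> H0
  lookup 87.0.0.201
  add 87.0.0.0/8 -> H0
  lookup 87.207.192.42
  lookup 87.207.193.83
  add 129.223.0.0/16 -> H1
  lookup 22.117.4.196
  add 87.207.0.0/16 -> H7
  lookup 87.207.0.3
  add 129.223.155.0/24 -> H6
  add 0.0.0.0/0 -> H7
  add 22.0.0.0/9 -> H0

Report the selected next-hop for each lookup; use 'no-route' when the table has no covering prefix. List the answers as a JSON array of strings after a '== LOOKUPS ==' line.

Process each operation:
  + 0.0.0.0/0 (H5) depth=0
  + 129.223.155.74/32 (H5) depth=32
  + 129.208.0.0/12 (H6) depth=12
  Q 129.208.0.2: descend 100000011101 ; hops seen [H5,H6] ; pick H6
  + 87.0.0.0/8 (H7) depth=8
  + 129.0.0.0/8 (H6) depth=8
  - 129.208.0.0/12 clear@12
  + 22.117.0.0/16 (H3) depth=16
  Q 87.0.62.216: descend 01010111 ; hops seen [H5,H7] ; pick H7
  Q 132.237.155.183: descend 10000 ; hops seen [H5] ; pick H5
  + 87.207.192.0/20 (H0) depth=20
  Q 87.0.0.201: descend 01010111 ; hops seen [H5,H7] ; pick H7
  + 87.0.0.0/8 (H0) depth=8
  Q 87.207.192.42: descend 01010111110011111100 ; hops seen [H5,H0,H0] ; pick H0
  Q 87.207.193.83: descend 01010111110011111100 ; hops seen [H5,H0,H0] ; pick H0
  + 129.223.0.0/16 (H1) depth=16
  Q 22.117.4.196: descend 0001011001110101 ; hops seen [H5,H3] ; pick H3
  + 87.207.0.0/16 (H7) depth=16
  Q 87.207.0.3: descend 0101011111001111 ; hops seen [H5,H0,H7] ; pick H7
  + 129.223.155.0/24 (H6) depth=24
  + 0.0.0.0/0 (H7) depth=0
  + 22.0.0.0/9 (H0) depth=9

== LOOKUPS ==
["H6","H7","H5","H7","H0","H0","H3","H7"]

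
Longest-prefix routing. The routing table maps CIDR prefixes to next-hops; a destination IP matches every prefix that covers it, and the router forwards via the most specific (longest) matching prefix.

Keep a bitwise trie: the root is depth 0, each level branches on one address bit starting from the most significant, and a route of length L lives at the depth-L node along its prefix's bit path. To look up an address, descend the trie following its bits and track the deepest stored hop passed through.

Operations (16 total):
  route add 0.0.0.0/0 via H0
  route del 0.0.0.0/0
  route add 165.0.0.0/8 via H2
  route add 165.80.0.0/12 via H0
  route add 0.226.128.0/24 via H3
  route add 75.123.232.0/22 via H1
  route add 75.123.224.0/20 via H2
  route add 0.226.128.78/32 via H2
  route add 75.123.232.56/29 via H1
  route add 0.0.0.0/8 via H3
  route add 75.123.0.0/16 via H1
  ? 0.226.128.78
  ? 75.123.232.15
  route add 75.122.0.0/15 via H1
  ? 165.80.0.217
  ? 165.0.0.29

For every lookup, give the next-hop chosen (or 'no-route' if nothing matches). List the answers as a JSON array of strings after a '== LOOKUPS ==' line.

Process each operation:
  + 0.0.0.0/0 (H0) depth=0
  - 0.0.0.0/0 clear@0
  + 165.0.0.0/8 (H2) depth=8
  + 165.80.0.0/12 (H0) depth=12
  + 0.226.128.0/24 (H3) depth=24
  + 75.123.232.0/22 (H1) depth=22
  + 75.123.224.0/20 (H2) depth=20
  + 0.226.128.78/32 (H2) depth=32
  + 75.123.232.56/29 (H1) depth=29
  + 0.0.0.0/8 (H3) depth=8
  + 75.123.0.0/16 (H1) depth=16
  ? 0.226.128.78  path d0:-→d1:-→d2:-→d3:-→d4:-→d5:-→d6:-→d7:-→d8:H3→d9:-→d10:-→d11:-→d12:-→d13:-→d14:-→d15:-→d16:-→d17:-→d18:-→d19:-→d20:-→d21:-→d22:-→d23:-→d24:H3→d25:-→d26:-→d27:-→d28:-→d29:-→d30:-→d31:-→d32:H2  best=H2
  ? 75.123.232.15  path d0:-→d1:-→d2:-→d3:-→d4:-→d5:-→d6:-→d7:-→d8:-→d9:-→d10:-→d11:-→d12:-→d13:-→d14:-→d15:-→d16:H1→d17:-→d18:-→d19:-→d20:H2→d21:-→d22:H1→d23:-→d24:-→d25:-→d26:-  best=H1
  + 75.122.0.0/15 (H1) depth=15
  ? 165.80.0.217  path d0:-→d1:-→d2:-→d3:-→d4:-→d5:-→d6:-→d7:-→d8:H2→d9:-→d10:-→d11:-→d12:H0  best=H0
  ? 165.0.0.29  path d0:-→d1:-→d2:-→d3:-→d4:-→d5:-→d6:-→d7:-→d8:H2→d9:-  best=H2

== LOOKUPS ==
["H2","H1","H0","H2"]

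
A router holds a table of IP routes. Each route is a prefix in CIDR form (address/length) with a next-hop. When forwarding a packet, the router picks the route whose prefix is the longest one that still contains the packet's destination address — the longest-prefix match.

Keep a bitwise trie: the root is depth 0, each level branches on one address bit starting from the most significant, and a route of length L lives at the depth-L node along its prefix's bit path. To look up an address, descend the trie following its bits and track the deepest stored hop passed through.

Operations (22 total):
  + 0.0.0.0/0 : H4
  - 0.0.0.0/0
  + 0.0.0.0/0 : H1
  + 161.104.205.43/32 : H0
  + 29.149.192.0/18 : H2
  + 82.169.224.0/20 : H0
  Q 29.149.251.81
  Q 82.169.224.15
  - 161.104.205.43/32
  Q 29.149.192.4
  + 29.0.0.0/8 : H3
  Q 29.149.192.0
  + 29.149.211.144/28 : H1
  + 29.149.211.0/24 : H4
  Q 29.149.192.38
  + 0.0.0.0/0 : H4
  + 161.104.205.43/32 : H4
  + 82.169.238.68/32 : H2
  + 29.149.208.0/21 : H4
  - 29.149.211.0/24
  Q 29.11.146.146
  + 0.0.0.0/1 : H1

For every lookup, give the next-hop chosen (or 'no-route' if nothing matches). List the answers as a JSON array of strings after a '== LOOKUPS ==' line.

Trace:
  add 0.0.0.0/0 -> H4 at depth 0
  - 0.0.0.0/0 clear@0
  add 0.0.0.0/0 -> H1 at depth 0
  add 161.104.205.43/32 -> H0 at depth 32
  add 29.149.192.0/18 -> H2 at depth 18
  add 82.169.224.0/20 -> H0 at depth 20
  ? 29.149.251.81  path d0:H1→d1:-→d2:-→d3:-→d4:-→d5:-→d6:-→d7:-→d8:-→d9:-→d10:-→d11:-→d12:-→d13:-→d14:-→d15:-→d16:-→d17:-→d18:H2  best=H2
  ? 82.169.224.15  path d0:H1→d1:-→d2:-→d3:-→d4:-→d5:-→d6:-→d7:-→d8:-→d9:-→d10:-→d11:-→d12:-→d13:-→d14:-→d15:-→d16:-→d17:-→d18:-→d19:-→d20:H0  best=H0
  - 161.104.205.43/32 clear@32
  ? 29.149.192.4  path d0:H1→d1:-→d2:-→d3:-→d4:-→d5:-→d6:-→d7:-→d8:-→d9:-→d10:-→d11:-→d12:-→d13:-→d14:-→d15:-→d16:-→d17:-→d18:H2  best=H2
  add 29.0.0.0/8 -> H3 at depth 8
  ? 29.149.192.0  path d0:H1→d1:-→d2:-→d3:-→d4:-→d5:-→d6:-→d7:-→d8:H3→d9:-→d10:-→d11:-→d12:-→d13:-→d14:-→d15:-→d16:-→d17:-→d18:H2  best=H2
  add 29.149.211.144/28 -> H1 at depth 28
  add 29.149.211.0/24 -> H4 at depth 24
  ? 29.149.192.38  path d0:H1→d1:-→d2:-→d3:-→d4:-→d5:-→d6:-→d7:-→d8:H3→d9:-→d10:-→d11:-→d12:-→d13:-→d14:-→d15:-→d16:-→d17:-→d18:H2→d19:-  best=H2
  add 0.0.0.0/0 -> H4 at depth 0
  add 161.104.205.43/32 -> H4 at depth 32
  add 82.169.238.68/32 -> H2 at depth 32
  add 29.149.208.0/21 -> H4 at depth 21
  - 29.149.211.0/24 clear@24
  ? 29.11.146.146  path d0:H4→d1:-→d2:-→d3:-→d4:-→d5:-→d6:-→d7:-→d8:H3  best=H3
  add 0.0.0.0/1 -> H1 at depth 1

== LOOKUPS ==
["H2","H0","H2","H2","H2","H3"]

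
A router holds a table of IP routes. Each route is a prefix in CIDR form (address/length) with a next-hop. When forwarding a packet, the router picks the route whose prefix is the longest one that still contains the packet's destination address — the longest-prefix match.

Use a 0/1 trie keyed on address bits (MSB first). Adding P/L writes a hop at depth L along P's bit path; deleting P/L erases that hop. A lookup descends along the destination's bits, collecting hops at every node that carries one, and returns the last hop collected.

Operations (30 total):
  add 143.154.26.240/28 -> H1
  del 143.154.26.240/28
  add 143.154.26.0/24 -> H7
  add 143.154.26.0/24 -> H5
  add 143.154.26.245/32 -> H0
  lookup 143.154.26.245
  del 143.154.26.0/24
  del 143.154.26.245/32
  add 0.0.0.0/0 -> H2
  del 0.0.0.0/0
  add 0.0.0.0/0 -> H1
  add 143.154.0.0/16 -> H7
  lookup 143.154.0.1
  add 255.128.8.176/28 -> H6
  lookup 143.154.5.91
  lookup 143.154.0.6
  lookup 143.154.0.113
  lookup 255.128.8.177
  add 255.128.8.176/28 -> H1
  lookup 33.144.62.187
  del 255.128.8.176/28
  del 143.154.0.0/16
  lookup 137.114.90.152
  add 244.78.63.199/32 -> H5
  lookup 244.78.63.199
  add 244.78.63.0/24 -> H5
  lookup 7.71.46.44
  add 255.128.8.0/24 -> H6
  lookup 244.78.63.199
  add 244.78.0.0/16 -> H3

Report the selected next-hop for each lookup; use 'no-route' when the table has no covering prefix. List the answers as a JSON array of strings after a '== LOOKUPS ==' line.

Apply in order:
  + 143.154.26.240/28 (H1) depth=28
  del 143.154.26.240/28 (clear depth 28)
  + 143.154.26.0/24 (H7) depth=24
  + 143.154.26.0/24 (H5) depth=24
  + 143.154.26.245/32 (H0) depth=32
  ? 143.154.26.245  path d0:-→d1:-→d2:-→d3:-→d4:-→d5:-→d6:-→d7:-→d8:-→d9:-→d10:-→d11:-→d12:-→d13:-→d14:-→d15:-→d16:-→d17:-→d18:-→d19:-→d20:-→d21:-→d22:-→d23:-→d24:H5→d25:-→d26:-→d27:-→d28:-→d29:-→d30:-→d31:-→d32:H0  best=H0
  del 143.154.26.0/24 (clear depth 24)
  del 143.154.26.245/32 (clear depth 32)
  + 0.0.0.0/0 (H2) depth=0
  del 0.0.0.0/0 (clear depth 0)
  + 0.0.0.0/0 (H1) depth=0
  + 143.154.0.0/16 (H7) depth=16
  ? 143.154.0.1  path d0:H1→d1:-→d2:-→d3:-→d4:-→d5:-→d6:-→d7:-→d8:-→d9:-→d10:-→d11:-→d12:-→d13:-→d14:-→d15:-→d16:H7→d17:-→d18:-→d19:-  best=H7
  + 255.128.8.176/28 (H6) depth=28
  ? 143.154.5.91  path d0:H1→d1:-→d2:-→d3:-→d4:-→d5:-→d6:-→d7:-→d8:-→d9:-→d10:-→d11:-→d12:-→d13:-→d14:-→d15:-→d16:H7→d17:-→d18:-→d19:-  best=H7
  ? 143.154.0.6  path d0:H1→d1:-→d2:-→d3:-→d4:-→d5:-→d6:-→d7:-→d8:-→d9:-→d10:-→d11:-→d12:-→d13:-→d14:-→d15:-→d16:H7→d17:-→d18:-→d19:-  best=H7
  ? 143.154.0.113  path d0:H1→d1:-→d2:-→d3:-→d4:-→d5:-→d6:-→d7:-→d8:-→d9:-→d10:-→d11:-→d12:-→d13:-→d14:-→d15:-→d16:H7→d17:-→d18:-→d19:-  best=H7
  ? 255.128.8.177  path d0:H1→d1:-→d2:-→d3:-→d4:-→d5:-→d6:-→d7:-→d8:-→d9:-→d10:-→d11:-→d12:-→d13:-→d14:-→d15:-→d16:-→d17:-→d18:-→d19:-→d20:-→d21:-→d22:-→d23:-→d24:-→d25:-→d26:-→d27:-→d28:H6  best=H6
  + 255.128.8.176/28 (H1) depth=28
  ? 33.144.62.187  path d0:H1  best=H1
  del 255.128.8.176/28 (clear depth 28)
  del 143.154.0.0/16 (clear depth 16)
  ? 137.114.90.152  path d0:H1→d1:-→d2:-→d3:-→d4:-→d5:-  best=H1
  + 244.78.63.199/32 (H5) depth=32
  ? 244.78.63.199  path d0:H1→d1:-→d2:-→d3:-→d4:-→d5:-→d6:-→d7:-→d8:-→d9:-→d10:-→d11:-→d12:-→d13:-→d14:-→d15:-→d16:-→d17:-→d18:-→d19:-→d20:-→d21:-→d22:-→d23:-→d24:-→d25:-→d26:-→d27:-→d28:-→d29:-→d30:-→d31:-→d32:H5  best=H5
  + 244.78.63.0/24 (H5) depth=24
  ? 7.71.46.44  path d0:H1  best=H1
  + 255.128.8.0/24 (H6) depth=24
  ? 244.78.63.199  path d0:H1→d1:-→d2:-→d3:-→d4:-→d5:-→d6:-→d7:-→d8:-→d9:-→d10:-→d11:-→d12:-→d13:-→d14:-→d15:-→d16:-→d17:-→d18:-→d19:-→d20:-→d21:-→d22:-→d23:-→d24:H5→d25:-→d26:-→d27:-→d28:-→d29:-→d30:-→d31:-→d32:H5  best=H5
  + 244.78.0.0/16 (H3) depth=16

== LOOKUPS ==
["H0","H7","H7","H7","H7","H6","H1","H1","H5","H1","H5"]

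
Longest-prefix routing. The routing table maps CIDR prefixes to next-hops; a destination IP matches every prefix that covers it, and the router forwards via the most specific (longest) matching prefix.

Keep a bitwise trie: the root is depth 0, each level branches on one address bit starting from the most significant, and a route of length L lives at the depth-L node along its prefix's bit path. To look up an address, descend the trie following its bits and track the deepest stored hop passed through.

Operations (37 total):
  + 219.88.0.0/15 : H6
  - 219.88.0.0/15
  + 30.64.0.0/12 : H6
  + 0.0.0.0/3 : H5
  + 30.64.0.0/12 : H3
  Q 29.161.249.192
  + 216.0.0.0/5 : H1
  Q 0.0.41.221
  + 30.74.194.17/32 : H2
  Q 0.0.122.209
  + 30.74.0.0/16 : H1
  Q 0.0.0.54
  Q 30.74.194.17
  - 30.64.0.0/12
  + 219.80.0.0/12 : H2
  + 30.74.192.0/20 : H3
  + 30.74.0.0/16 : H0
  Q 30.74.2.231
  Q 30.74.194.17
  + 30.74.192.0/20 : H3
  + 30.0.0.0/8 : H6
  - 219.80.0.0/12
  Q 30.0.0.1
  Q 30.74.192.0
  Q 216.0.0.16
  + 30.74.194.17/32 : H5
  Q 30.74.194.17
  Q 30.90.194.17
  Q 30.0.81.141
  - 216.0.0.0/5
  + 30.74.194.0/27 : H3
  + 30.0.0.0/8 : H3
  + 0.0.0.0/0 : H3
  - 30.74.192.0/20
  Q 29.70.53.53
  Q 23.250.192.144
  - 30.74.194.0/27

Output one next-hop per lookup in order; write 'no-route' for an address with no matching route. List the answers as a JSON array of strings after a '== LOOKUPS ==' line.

Process each operation:
  add 219.88.0.0/15 -> H6 at depth 15
  del 219.88.0.0/15 (clear depth 15)
  add 30.64.0.0/12 -> H6 at depth 12
  add 0.0.0.0/3 -> H5 at depth 3
  add 30.64.0.0/12 -> H3 at depth 12
  ? 29.161.249.192  path d0:-→d1:-→d2:-→d3:H5→d4:-→d5:-→d6:-  best=H5
  add 216.0.0.0/5 -> H1 at depth 5
  ? 0.0.41.221  path d0:-→d1:-→d2:-→d3:H5  best=H5
  add 30.74.194.17/32 -> H2 at depth 32
  ? 0.0.122.209  path d0:-→d1:-→d2:-→d3:H5  best=H5
  add 30.74.0.0/16 -> H1 at depth 16
  ? 0.0.0.54  path d0:-→d1:-→d2:-→d3:H5  best=H5
  ? 30.74.194.17  path d0:-→d1:-→d2:-→d3:H5→d4:-→d5:-→d6:-→d7:-→d8:-→d9:-→d10:-→d11:-→d12:H3→d13:-→d14:-→d15:-→d16:H1→d17:-→d18:-→d19:-→d20:-→d21:-→d22:-→d23:-→d24:-→d25:-→d26:-→d27:-→d28:-→d29:-→d30:-→d31:-→d32:H2  best=H2
  del 30.64.0.0/12 (clear depth 12)
  add 219.80.0.0/12 -> H2 at depth 12
  add 30.74.192.0/20 -> H3 at depth 20
  add 30.74.0.0/16 -> H0 at depth 16
  ? 30.74.2.231  path d0:-→d1:-→d2:-→d3:H5→d4:-→d5:-→d6:-→d7:-→d8:-→d9:-→d10:-→d11:-→d12:-→d13:-→d14:-→d15:-→d16:H0  best=H0
  ? 30.74.194.17  path d0:-→d1:-→d2:-→d3:H5→d4:-→d5:-→d6:-→d7:-→d8:-→d9:-→d10:-→d11:-→d12:-→d13:-→d14:-→d15:-→d16:H0→d17:-→d18:-→d19:-→d20:H3→d21:-→d22:-→d23:-→d24:-→d25:-→d26:-→d27:-→d28:-→d29:-→d30:-→d31:-→d32:H2  best=H2
  add 30.74.192.0/20 -> H3 at depth 20
  add 30.0.0.0/8 -> H6 at depth 8
  del 219.80.0.0/12 (clear depth 12)
  ? 30.0.0.1  path d0:-→d1:-→d2:-→d3:H5→d4:-→d5:-→d6:-→d7:-→d8:H6→d9:-  best=H6
  ? 30.74.192.0  path d0:-→d1:-→d2:-→d3:H5→d4:-→d5:-→d6:-→d7:-→d8:H6→d9:-→d10:-→d11:-→d12:-→d13:-→d14:-→d15:-→d16:H0→d17:-→d18:-→d19:-→d20:H3→d21:-→d22:-  best=H3
  ? 216.0.0.16  path d0:-→d1:-→d2:-→d3:-→d4:-→d5:H1→d6:-  best=H1
  add 30.74.194.17/32 -> H5 at depth 32
  ? 30.74.194.17  path d0:-→d1:-→d2:-→d3:H5→d4:-→d5:-→d6:-→d7:-→d8:H6→d9:-→d10:-→d11:-→d12:-→d13:-→d14:-→d15:-→d16:H0→d17:-→d18:-→d19:-→d20:H3→d21:-→d22:-→d23:-→d24:-→d25:-→d26:-→d27:-→d28:-→d29:-→d30:-→d31:-→d32:H5  best=H5
  ? 30.90.194.17  path d0:-→d1:-→d2:-→d3:H5→d4:-→d5:-→d6:-→d7:-→d8:H6→d9:-→d10:-→d11:-  best=H6
  ? 30.0.81.141  path d0:-→d1:-→d2:-→d3:H5→d4:-→d5:-→d6:-→d7:-→d8:H6→d9:-  best=H6
  del 216.0.0.0/5 (clear depth 5)
  add 30.74.194.0/27 -> H3 at depth 27
  add 30.0.0.0/8 -> H3 at depth 8
  add 0.0.0.0/0 -> H3 at depth 0
  del 30.74.192.0/20 (clear depth 20)
  ? 29.70.53.53  path d0:H3→d1:-→d2:-→d3:H5→d4:-→d5:-→d6:-  best=H5
  ? 23.250.192.144  path d0:H3→d1:-→d2:-→d3:H5→d4:-  best=H5
  del 30.74.194.0/27 (clear depth 27)

== LOOKUPS ==
["H5","H5","H5","H5","H2","H0","H2","H6","H3","H1","H5","H6","H6","H5","H5"]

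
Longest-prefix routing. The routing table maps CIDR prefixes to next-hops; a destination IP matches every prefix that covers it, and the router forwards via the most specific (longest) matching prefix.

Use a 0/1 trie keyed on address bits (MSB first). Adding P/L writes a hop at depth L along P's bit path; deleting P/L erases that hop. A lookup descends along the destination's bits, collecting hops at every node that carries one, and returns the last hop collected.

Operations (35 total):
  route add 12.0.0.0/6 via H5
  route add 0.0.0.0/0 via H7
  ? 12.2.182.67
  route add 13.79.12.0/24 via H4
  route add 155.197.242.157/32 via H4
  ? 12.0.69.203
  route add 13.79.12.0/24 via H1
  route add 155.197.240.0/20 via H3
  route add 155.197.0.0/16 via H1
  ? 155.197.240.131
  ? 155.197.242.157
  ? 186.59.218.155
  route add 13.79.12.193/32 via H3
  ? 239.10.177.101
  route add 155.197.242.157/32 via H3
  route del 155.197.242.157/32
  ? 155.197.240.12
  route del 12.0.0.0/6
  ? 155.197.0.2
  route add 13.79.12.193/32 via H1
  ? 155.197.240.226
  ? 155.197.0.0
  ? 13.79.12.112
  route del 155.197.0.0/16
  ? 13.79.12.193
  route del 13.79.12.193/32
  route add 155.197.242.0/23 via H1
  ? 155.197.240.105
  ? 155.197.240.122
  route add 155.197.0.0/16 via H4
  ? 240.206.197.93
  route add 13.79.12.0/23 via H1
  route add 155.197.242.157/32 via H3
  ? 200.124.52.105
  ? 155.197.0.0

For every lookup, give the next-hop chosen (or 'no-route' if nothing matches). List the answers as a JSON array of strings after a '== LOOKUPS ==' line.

Trace:
  + 12.0.0.0/6 (H5) depth=6
  + 0.0.0.0/0 (H7) depth=0
  lookup 12.2.182.67: bits 000011 walk d0:H7→d1:-→d2:-→d3:-→d4:-→d5:-→d6:H5 -> H5
  + 13.79.12.0/24 (H4) depth=24
  + 155.197.242.157/32 (H4) depth=32
  lookup 12.0.69.203: bits 0000110 walk d0:H7→d1:-→d2:-→d3:-→d4:-→d5:-→d6:H5→d7:- -> H5
  + 13.79.12.0/24 (H1) depth=24
  + 155.197.240.0/20 (H3) depth=20
  + 155.197.0.0/16 (H1) depth=16
  lookup 155.197.240.131: bits 1001101111000101111100 walk d0:H7→d1:-→d2:-→d3:-→d4:-→d5:-→d6:-→d7:-→d8:-→d9:-→d10:-→d11:-→d12:-→d13:-→d14:-→d15:-→d16:H1→d17:-→d18:-→d19:-→d20:H3→d21:-→d22:- -> H3
  lookup 155.197.242.157: bits 10011011110001011111001010011101 walk d0:H7→d1:-→d2:-→d3:-→d4:-→d5:-→d6:-→d7:-→d8:-→d9:-→d10:-→d11:-→d12:-→d13:-→d14:-→d15:-→d16:H1→d17:-→d18:-→d19:-→d20:H3→d21:-→d22:-→d23:-→d24:-→d25:-→d26:-→d27:-→d28:-→d29:-→d30:-→d31:-→d32:H4 -> H4
  lookup 186.59.218.155: bits 10 walk d0:H7→d1:-→d2:- -> H7
  + 13.79.12.193/32 (H3) depth=32
  lookup 239.10.177.101: bits 1 walk d0:H7→d1:- -> H7
  + 155.197.242.157/32 (H3) depth=32
  del 155.197.242.157/32 (clear depth 32)
  lookup 155.197.240.12: bits 1001101111000101111100 walk d0:H7→d1:-→d2:-→d3:-→d4:-→d5:-→d6:-→d7:-→d8:-→d9:-→d10:-→d11:-→d12:-→d13:-→d14:-→d15:-→d16:H1→d17:-→d18:-→d19:-→d20:H3→d21:-→d22:- -> H3
  del 12.0.0.0/6 (clear depth 6)
  lookup 155.197.0.2: bits 1001101111000101 walk d0:H7→d1:-→d2:-→d3:-→d4:-→d5:-→d6:-→d7:-→d8:-→d9:-→d10:-→d11:-→d12:-→d13:-→d14:-→d15:-→d16:H1 -> H1
  + 13.79.12.193/32 (H1) depth=32
  lookup 155.197.240.226: bits 1001101111000101111100 walk d0:H7→d1:-→d2:-→d3:-→d4:-→d5:-→d6:-→d7:-→d8:-→d9:-→d10:-→d11:-→d12:-→d13:-→d14:-→d15:-→d16:H1→d17:-→d18:-→d19:-→d20:H3→d21:-→d22:- -> H3
  lookup 155.197.0.0: bits 1001101111000101 walk d0:H7→d1:-→d2:-→d3:-→d4:-→d5:-→d6:-→d7:-→d8:-→d9:-→d10:-→d11:-→d12:-→d13:-→d14:-→d15:-→d16:H1 -> H1
  lookup 13.79.12.112: bits 000011010100111100001100 walk d0:H7→d1:-→d2:-→d3:-→d4:-→d5:-→d6:-→d7:-→d8:-→d9:-→d10:-→d11:-→d12:-→d13:-→d14:-→d15:-→d16:-→d17:-→d18:-→d19:-→d20:-→d21:-→d22:-→d23:-→d24:H1 -> H1
  del 155.197.0.0/16 (clear depth 16)
  lookup 13.79.12.193: bits 00001101010011110000110011000001 walk d0:H7→d1:-→d2:-→d3:-→d4:-→d5:-→d6:-→d7:-→d8:-→d9:-→d10:-→d11:-→d12:-→d13:-→d14:-→d15:-→d16:-→d17:-→d18:-→d19:-→d20:-→d21:-→d22:-→d23:-→d24:H1→d25:-→d26:-→d27:-→d28:-→d29:-→d30:-→d31:-→d32:H1 -> H1
  del 13.79.12.193/32 (clear depth 32)
  + 155.197.242.0/23 (H1) depth=23
  lookup 155.197.240.105: bits 1001101111000101111100 walk d0:H7→d1:-→d2:-→d3:-→d4:-→d5:-→d6:-→d7:-→d8:-→d9:-→d10:-→d11:-→d12:-→d13:-→d14:-→d15:-→d16:-→d17:-→d18:-→d19:-→d20:H3→d21:-→d22:- -> H3
  lookup 155.197.240.122: bits 1001101111000101111100 walk d0:H7→d1:-→d2:-→d3:-→d4:-→d5:-→d6:-→d7:-→d8:-→d9:-→d10:-→d11:-→d12:-→d13:-→d14:-→d15:-→d16:-→d17:-→d18:-→d19:-→d20:H3→d21:-→d22:- -> H3
  + 155.197.0.0/16 (H4) depth=16
  lookup 240.206.197.93: bits 1 walk d0:H7→d1:- -> H7
  + 13.79.12.0/23 (H1) depth=23
  + 155.197.242.157/32 (H3) depth=32
  lookup 200.124.52.105: bits 1 walk d0:H7→d1:- -> H7
  lookup 155.197.0.0: bits 1001101111000101 walk d0:H7→d1:-→d2:-→d3:-→d4:-→d5:-→d6:-→d7:-→d8:-→d9:-→d10:-→d11:-→d12:-→d13:-→d14:-→d15:-→d16:H4 -> H4

== LOOKUPS ==
["H5","H5","H3","H4","H7","H7","H3","H1","H3","H1","H1","H1","H3","H3","H7","H7","H4"]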